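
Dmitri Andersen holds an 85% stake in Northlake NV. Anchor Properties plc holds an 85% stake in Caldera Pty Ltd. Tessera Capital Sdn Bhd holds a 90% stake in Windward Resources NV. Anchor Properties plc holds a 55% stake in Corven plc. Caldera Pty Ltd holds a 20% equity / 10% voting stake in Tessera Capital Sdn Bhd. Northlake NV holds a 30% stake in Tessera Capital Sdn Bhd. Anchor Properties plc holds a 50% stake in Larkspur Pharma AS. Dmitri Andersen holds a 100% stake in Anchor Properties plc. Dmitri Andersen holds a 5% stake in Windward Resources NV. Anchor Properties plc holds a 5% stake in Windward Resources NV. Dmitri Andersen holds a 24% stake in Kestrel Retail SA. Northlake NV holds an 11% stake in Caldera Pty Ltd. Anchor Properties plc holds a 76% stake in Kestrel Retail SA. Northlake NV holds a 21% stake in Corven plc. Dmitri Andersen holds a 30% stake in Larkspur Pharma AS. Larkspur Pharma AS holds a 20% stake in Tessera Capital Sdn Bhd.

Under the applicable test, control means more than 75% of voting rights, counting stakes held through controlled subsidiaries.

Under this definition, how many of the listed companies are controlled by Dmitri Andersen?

Dmitri holds 100% of Anchor, so Dmitri controls Anchor.
Dmitri holds 85% of Northlake, so Dmitri controls Northlake.
Northlake and Anchor together hold 11% + 85% = 96% of Caldera, so Dmitri controls Caldera.
Dmitri and Anchor together hold 30% + 50% = 80% of Larkspur, so Dmitri controls Larkspur.
Dmitri and Anchor together hold 24% + 76% = 100% of Kestrel, so Dmitri controls Kestrel.
Northlake and Anchor together hold 21% + 55% = 76% of Corven, so Dmitri controls Corven.
No other company's threshold is met.
Dmitri controls 6 companies.

6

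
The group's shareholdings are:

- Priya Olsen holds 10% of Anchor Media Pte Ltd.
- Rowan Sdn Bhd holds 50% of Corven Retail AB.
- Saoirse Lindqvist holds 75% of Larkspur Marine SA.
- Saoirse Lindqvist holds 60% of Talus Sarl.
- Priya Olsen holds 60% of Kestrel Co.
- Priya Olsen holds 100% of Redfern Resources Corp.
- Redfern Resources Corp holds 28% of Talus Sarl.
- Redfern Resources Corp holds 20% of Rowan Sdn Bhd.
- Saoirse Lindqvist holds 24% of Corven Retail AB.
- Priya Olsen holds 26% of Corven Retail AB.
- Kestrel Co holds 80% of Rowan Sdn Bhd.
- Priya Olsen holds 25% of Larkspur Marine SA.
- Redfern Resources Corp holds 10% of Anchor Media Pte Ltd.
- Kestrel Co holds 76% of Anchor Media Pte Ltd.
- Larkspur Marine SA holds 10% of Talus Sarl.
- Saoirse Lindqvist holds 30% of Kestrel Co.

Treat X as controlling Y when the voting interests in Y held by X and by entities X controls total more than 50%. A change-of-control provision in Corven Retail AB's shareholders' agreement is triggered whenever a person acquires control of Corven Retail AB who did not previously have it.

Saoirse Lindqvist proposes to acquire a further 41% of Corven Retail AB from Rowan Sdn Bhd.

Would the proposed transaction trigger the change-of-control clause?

Yes

The purchase adds only to Saoirse's holdings (Rowan's stake shrinks), so Saoirse is the only person who could newly come to control Corven.
Saoirse holds 75% of Larkspur, so Saoirse controls Larkspur.
Saoirse and Larkspur together hold 60% + 10% = 70% of Talus, so Saoirse controls Talus.
In Corven, Saoirse's side holds only 24%, not > 50%.
So before the transaction, Saoirse does not control Corven.
After the purchase, Saoirse's direct stake in Corven rises to 24% + 41% = 65%, and Rowan's stake falls to 9%.
Saoirse holds 65% of Corven, so Saoirse controls Corven.
Saoirse did not control Corven before and does after, so the clause is triggered.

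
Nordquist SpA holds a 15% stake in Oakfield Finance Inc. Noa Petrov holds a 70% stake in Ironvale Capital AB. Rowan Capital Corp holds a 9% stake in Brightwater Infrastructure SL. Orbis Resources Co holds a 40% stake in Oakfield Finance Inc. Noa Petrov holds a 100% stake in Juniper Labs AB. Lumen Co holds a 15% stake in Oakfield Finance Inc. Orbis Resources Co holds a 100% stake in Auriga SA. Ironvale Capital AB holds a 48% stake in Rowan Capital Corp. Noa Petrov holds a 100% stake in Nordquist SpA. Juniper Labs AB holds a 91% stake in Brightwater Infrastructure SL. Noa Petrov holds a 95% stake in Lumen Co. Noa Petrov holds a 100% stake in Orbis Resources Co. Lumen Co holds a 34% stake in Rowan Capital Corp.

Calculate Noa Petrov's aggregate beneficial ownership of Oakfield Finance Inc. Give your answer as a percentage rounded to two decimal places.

69.25%

Noa reaches Oakfield along 3 paths.
Via Nordquist: 100% × 15% = 15%.
Via Lumen: 95% × 15% = 14.25%.
Via Orbis: 100% × 40% = 40%.
Total: 15% + 14.25% + 40% = 69.25%.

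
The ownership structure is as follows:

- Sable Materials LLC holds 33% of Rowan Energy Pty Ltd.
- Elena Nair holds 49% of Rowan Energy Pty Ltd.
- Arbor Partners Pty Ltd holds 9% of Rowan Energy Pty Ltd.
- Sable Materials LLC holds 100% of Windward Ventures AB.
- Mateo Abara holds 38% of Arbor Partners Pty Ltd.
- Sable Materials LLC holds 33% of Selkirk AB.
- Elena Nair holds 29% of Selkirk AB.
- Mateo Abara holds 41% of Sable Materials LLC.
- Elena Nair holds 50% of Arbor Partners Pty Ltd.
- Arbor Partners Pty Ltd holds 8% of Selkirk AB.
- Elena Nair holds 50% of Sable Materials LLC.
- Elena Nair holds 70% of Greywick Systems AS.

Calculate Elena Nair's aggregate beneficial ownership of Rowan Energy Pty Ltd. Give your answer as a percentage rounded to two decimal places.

Elena reaches Rowan along 3 paths.
Via Sable: 50% × 33% = 16.5%.
Via Arbor: 50% × 9% = 4.5%.
Direct stake: 49% = 49%.
Total: 16.5% + 4.5% + 49% = 70%.
Rounded: 70.00%.

70.00%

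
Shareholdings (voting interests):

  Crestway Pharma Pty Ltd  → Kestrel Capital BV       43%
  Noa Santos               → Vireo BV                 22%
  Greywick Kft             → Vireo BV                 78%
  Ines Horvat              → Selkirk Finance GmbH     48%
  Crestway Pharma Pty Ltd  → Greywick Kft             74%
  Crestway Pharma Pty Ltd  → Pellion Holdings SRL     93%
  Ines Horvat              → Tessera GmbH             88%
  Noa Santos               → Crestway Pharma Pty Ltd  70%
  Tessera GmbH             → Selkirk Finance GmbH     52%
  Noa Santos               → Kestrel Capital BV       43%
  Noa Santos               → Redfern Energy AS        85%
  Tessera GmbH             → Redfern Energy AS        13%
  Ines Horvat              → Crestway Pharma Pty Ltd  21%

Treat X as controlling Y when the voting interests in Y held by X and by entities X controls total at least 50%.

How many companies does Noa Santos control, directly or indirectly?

6

Noa holds 70% of Crestway, so Noa controls Crestway.
Noa holds 85% of Redfern, so Noa controls Redfern.
Crestway and Noa together hold 43% + 43% = 86% of Kestrel, so Noa controls Kestrel.
Crestway holds 74% of Greywick, so Noa controls Greywick.
Crestway holds 93% of Pellion, so Noa controls Pellion.
Noa and Greywick together hold 22% + 78% = 100% of Vireo, so Noa controls Vireo.
No other company's threshold is met.
Noa controls 6 companies.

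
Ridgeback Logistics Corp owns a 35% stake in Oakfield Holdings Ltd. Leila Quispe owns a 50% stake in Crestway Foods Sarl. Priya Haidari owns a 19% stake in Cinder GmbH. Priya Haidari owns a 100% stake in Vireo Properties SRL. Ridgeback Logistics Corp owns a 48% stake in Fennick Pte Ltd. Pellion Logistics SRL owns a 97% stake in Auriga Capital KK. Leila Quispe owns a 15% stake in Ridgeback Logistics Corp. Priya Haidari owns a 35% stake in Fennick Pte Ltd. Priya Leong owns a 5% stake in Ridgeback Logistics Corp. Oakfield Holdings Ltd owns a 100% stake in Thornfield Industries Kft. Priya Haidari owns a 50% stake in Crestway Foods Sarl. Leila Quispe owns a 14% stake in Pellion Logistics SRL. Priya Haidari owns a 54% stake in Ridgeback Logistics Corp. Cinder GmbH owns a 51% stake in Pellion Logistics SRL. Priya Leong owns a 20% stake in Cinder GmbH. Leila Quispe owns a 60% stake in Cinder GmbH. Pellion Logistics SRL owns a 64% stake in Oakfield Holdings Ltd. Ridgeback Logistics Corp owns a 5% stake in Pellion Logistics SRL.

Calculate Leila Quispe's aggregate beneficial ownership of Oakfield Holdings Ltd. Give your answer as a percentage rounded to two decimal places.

Leila reaches Oakfield along 4 paths.
Via Ridgeback: 15% × 35% = 5.25%.
Via Ridgeback → Pellion: 15% × 5% × 64% = 0.48%.
Via Cinder → Pellion: 60% × 51% × 64% = 19.584%.
Via Pellion: 14% × 64% = 8.96%.
Total: 5.25% + 0.48% + 19.584% + 8.96% = 34.274%.
Rounded: 34.27%.

34.27%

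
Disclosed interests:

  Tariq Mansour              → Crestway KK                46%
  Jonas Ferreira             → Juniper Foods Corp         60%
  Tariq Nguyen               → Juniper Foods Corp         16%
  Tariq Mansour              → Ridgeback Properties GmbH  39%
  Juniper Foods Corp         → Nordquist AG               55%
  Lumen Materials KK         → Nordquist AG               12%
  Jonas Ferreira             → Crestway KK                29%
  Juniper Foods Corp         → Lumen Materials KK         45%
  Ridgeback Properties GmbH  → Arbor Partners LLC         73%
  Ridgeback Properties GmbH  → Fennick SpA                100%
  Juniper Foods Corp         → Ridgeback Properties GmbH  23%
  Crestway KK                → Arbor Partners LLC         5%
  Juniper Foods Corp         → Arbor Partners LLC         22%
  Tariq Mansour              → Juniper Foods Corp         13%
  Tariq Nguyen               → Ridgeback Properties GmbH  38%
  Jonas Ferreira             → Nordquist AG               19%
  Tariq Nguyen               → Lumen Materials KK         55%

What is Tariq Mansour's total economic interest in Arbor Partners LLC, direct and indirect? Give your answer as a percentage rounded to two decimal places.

35.81%

Tariq Mansour reaches Arbor along 4 paths.
Via Juniper: 13% × 22% = 2.86%.
Via Crestway: 46% × 5% = 2.3%.
Via Ridgeback: 39% × 73% = 28.47%.
Via Juniper → Ridgeback: 13% × 23% × 73% = 2.1827%.
Total: 2.86% + 2.3% + 28.47% + 2.1827% = 35.8127%.
Rounded: 35.81%.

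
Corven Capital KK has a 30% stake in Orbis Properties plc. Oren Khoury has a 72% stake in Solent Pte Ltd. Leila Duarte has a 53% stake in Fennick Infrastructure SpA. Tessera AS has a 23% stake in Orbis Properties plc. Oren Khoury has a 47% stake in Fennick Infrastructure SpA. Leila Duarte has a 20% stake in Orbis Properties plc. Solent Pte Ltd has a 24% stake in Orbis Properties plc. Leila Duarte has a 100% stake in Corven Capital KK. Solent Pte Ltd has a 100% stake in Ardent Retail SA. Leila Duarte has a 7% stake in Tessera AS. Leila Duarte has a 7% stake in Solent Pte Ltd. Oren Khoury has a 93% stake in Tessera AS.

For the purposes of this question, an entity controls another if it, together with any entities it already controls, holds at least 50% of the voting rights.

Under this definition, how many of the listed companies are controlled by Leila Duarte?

3

Leila holds 53% of Fennick, so Leila controls Fennick.
Leila holds 100% of Corven, so Leila controls Corven.
Corven and Leila together hold 30% + 20% = 50% of Orbis, so Leila controls Orbis.
No other company's threshold is met.
Leila controls 3 companies.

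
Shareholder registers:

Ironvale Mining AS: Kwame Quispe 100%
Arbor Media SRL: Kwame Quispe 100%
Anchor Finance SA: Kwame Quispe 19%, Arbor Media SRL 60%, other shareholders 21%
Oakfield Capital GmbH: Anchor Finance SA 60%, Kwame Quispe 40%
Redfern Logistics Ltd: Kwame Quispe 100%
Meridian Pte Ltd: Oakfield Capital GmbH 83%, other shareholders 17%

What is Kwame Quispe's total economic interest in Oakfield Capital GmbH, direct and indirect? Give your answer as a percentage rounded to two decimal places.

87.40%

Kwame reaches Oakfield along 3 paths.
Via Anchor: 19% × 60% = 11.4%.
Via Arbor → Anchor: 100% × 60% × 60% = 36%.
Direct stake: 40% = 40%.
Total: 11.4% + 36% + 40% = 87.4%.
Rounded: 87.40%.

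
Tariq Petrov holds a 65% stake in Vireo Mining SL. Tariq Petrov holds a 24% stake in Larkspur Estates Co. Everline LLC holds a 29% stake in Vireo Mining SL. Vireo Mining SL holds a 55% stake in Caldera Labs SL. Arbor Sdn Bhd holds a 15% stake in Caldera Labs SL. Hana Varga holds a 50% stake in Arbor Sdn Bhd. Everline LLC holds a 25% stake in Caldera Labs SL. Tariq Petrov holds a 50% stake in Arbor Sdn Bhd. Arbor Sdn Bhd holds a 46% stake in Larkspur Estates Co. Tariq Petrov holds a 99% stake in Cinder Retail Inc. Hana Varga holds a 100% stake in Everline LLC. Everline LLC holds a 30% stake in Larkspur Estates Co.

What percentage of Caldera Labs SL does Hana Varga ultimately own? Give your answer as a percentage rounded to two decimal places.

Hana reaches Caldera along 3 paths.
Via Arbor: 50% × 15% = 7.5%.
Via Everline: 100% × 25% = 25%.
Via Everline → Vireo: 100% × 29% × 55% = 15.95%.
Total: 7.5% + 25% + 15.95% = 48.45%.

48.45%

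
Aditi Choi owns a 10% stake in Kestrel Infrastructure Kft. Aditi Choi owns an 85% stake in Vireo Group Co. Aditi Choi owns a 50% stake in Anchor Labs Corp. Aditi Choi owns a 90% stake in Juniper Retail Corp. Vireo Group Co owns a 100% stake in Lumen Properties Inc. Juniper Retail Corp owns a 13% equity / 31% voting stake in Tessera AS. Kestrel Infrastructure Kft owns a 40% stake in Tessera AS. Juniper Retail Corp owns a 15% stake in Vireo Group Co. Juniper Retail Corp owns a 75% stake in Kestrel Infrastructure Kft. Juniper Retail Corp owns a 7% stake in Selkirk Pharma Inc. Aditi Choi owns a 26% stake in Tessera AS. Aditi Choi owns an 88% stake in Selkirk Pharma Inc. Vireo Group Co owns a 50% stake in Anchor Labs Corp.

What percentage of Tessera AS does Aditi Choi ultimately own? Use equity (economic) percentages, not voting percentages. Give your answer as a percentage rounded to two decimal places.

Aditi reaches Tessera along 4 paths.
Via Kestrel: 10% × 40% = 4%.
Via Juniper → Kestrel: 90% × 75% × 40% = 27%.
Via Juniper: 90% × 13% = 11.7%.
Direct stake: 26% = 26%.
Total: 4% + 27% + 11.7% + 26% = 68.7%.
Rounded: 68.70%.

68.70%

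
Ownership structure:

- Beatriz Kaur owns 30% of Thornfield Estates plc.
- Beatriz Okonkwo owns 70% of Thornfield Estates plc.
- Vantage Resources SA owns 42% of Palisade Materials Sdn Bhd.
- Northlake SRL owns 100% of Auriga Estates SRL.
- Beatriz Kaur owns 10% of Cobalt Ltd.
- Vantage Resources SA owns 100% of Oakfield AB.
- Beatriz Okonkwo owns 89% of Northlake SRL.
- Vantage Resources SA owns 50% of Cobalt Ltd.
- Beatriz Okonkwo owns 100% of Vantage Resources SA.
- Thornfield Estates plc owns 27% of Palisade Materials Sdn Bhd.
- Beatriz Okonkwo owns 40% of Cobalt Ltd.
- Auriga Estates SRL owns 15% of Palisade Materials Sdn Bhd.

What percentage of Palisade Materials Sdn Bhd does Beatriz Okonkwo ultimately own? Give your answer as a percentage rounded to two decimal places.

74.25%

Beatriz Okonkwo reaches Palisade along 3 paths.
Via Northlake → Auriga: 89% × 100% × 15% = 13.35%.
Via Vantage: 100% × 42% = 42%.
Via Thornfield: 70% × 27% = 18.9%.
Total: 13.35% + 42% + 18.9% = 74.25%.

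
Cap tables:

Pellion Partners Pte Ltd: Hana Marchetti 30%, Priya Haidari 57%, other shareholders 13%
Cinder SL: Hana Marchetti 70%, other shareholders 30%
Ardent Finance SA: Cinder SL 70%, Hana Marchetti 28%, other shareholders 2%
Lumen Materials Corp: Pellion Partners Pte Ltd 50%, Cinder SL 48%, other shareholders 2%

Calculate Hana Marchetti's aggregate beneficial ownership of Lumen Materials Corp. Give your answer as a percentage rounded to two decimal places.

Hana reaches Lumen along 2 paths.
Via Pellion: 30% × 50% = 15%.
Via Cinder: 70% × 48% = 33.6%.
Total: 15% + 33.6% = 48.6%.
Rounded: 48.60%.

48.60%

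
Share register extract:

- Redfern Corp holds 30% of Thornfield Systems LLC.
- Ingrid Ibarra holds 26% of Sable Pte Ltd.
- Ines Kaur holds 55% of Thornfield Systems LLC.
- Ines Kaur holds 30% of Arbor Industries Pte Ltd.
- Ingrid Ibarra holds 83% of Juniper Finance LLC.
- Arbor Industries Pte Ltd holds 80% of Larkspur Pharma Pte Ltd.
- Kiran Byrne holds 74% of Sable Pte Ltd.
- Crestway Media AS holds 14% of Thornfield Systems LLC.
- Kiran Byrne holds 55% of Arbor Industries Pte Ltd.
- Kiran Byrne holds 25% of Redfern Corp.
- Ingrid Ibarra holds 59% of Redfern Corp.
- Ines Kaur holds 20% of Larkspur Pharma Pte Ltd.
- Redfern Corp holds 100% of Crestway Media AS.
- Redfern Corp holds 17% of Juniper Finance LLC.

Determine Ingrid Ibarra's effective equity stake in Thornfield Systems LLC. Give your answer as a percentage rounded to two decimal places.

Ingrid reaches Thornfield along 2 paths.
Via Redfern → Crestway: 59% × 100% × 14% = 8.26%.
Via Redfern: 59% × 30% = 17.7%.
Total: 8.26% + 17.7% = 25.96%.

25.96%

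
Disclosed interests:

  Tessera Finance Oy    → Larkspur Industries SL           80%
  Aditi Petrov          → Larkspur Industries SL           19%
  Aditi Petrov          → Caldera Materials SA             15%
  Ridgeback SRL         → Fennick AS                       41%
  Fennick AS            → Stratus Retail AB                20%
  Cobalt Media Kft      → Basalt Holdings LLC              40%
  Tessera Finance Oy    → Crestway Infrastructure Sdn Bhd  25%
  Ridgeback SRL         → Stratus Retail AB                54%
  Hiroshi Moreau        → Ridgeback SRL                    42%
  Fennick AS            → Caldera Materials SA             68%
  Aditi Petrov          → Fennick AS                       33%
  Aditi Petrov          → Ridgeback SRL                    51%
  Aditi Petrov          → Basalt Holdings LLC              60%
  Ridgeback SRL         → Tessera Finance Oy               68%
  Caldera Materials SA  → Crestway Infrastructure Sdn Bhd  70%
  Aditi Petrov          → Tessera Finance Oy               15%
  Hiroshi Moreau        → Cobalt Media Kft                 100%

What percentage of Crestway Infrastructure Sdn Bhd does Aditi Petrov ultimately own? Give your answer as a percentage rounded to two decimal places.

48.58%

Aditi reaches Crestway along 5 paths.
Via Ridgeback → Fennick → Caldera: 51% × 41% × 68% × 70% = 9.95316%.
Via Fennick → Caldera: 33% × 68% × 70% = 15.708%.
Via Caldera: 15% × 70% = 10.5%.
Via Ridgeback → Tessera: 51% × 68% × 25% = 8.67%.
Via Tessera: 15% × 25% = 3.75%.
Total: 9.95316% + 15.708% + 10.5% + 8.67% + 3.75% = 48.58116%.
Rounded: 48.58%.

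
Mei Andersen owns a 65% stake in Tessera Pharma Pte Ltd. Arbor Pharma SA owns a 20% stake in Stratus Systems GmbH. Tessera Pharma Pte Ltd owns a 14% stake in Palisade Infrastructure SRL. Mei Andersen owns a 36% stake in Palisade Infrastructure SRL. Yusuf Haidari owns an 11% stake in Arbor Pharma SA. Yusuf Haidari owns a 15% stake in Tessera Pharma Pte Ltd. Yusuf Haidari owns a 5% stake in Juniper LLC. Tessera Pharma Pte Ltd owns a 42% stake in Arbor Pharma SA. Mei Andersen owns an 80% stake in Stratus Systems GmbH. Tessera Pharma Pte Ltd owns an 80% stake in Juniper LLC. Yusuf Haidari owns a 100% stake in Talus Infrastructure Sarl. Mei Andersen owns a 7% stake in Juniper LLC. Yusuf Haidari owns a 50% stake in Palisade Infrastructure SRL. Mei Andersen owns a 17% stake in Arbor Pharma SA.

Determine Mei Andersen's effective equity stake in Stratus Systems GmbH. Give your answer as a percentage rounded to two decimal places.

88.86%

Mei reaches Stratus along 3 paths.
Direct stake: 80% = 80%.
Via Tessera → Arbor: 65% × 42% × 20% = 5.46%.
Via Arbor: 17% × 20% = 3.4%.
Total: 80% + 5.46% + 3.4% = 88.86%.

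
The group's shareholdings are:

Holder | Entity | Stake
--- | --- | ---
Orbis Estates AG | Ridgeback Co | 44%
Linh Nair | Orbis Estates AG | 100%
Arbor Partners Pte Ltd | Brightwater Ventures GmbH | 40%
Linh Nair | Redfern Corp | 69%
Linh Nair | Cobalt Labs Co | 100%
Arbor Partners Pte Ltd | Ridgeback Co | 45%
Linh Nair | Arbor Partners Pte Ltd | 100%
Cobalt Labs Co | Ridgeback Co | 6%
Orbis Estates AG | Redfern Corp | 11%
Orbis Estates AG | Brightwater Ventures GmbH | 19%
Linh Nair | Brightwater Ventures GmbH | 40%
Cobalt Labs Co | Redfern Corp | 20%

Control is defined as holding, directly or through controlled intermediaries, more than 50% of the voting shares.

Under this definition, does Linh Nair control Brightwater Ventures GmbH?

Yes

Linh holds 100% of Orbis, so Linh controls Orbis.
Linh holds 100% of Arbor, so Linh controls Arbor.
Linh and Arbor and Orbis together hold 40% + 40% + 19% = 99% of Brightwater, so Linh controls Brightwater.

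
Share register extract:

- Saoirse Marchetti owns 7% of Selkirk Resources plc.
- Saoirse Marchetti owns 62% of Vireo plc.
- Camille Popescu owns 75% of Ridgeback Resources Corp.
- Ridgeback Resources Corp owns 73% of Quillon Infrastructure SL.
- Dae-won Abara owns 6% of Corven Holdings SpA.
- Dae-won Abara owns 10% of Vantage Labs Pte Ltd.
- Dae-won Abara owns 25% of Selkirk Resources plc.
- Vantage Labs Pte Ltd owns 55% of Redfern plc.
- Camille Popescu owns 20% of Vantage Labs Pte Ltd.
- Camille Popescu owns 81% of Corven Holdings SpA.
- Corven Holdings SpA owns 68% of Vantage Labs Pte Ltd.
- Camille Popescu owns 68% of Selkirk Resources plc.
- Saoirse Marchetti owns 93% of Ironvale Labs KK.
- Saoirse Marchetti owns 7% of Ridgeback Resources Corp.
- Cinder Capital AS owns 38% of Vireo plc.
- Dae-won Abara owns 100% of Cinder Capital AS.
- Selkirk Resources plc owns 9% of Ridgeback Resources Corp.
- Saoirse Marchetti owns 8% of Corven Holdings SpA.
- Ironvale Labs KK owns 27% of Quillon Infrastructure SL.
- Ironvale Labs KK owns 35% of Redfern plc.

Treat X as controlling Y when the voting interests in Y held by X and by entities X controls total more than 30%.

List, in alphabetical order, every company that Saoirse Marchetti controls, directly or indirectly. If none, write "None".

Ironvale Labs KK, Redfern plc, Vireo plc

Saoirse holds 93% of Ironvale, so Saoirse controls Ironvale.
Saoirse holds 62% of Vireo, so Saoirse controls Vireo.
Ironvale holds 35% of Redfern, so Saoirse controls Redfern.
No other company's threshold is met.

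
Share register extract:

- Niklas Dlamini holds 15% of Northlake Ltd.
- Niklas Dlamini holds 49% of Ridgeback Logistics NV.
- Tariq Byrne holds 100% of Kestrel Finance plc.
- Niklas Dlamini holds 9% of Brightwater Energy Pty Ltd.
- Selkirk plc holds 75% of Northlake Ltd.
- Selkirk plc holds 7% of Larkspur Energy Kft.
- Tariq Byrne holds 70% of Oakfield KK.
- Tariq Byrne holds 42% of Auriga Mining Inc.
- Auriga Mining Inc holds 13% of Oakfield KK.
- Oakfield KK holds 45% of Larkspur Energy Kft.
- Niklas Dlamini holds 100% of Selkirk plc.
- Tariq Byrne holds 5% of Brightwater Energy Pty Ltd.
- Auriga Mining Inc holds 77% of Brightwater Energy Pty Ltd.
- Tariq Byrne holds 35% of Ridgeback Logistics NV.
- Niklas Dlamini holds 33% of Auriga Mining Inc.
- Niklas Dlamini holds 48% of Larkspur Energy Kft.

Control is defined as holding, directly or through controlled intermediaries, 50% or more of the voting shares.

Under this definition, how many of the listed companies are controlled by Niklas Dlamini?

Niklas holds 100% of Selkirk, so Niklas controls Selkirk.
Niklas and Selkirk together hold 15% + 75% = 90% of Northlake, so Niklas controls Northlake.
Selkirk and Niklas together hold 7% + 48% = 55% of Larkspur, so Niklas controls Larkspur.
No other company's threshold is met.
Niklas controls 3 companies.

3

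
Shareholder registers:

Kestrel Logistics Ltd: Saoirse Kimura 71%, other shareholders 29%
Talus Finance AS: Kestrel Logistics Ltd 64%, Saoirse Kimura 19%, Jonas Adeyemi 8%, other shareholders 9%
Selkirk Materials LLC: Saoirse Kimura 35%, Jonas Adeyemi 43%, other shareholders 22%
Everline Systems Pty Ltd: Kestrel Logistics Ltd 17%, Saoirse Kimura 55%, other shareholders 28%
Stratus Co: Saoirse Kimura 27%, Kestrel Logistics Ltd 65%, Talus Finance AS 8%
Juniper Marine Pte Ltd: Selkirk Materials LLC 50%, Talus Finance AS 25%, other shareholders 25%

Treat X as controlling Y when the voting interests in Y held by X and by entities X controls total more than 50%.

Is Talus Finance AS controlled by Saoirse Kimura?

Yes

Saoirse holds 71% of Kestrel, so Saoirse controls Kestrel.
Kestrel and Saoirse together hold 64% + 19% = 83% of Talus, so Saoirse controls Talus.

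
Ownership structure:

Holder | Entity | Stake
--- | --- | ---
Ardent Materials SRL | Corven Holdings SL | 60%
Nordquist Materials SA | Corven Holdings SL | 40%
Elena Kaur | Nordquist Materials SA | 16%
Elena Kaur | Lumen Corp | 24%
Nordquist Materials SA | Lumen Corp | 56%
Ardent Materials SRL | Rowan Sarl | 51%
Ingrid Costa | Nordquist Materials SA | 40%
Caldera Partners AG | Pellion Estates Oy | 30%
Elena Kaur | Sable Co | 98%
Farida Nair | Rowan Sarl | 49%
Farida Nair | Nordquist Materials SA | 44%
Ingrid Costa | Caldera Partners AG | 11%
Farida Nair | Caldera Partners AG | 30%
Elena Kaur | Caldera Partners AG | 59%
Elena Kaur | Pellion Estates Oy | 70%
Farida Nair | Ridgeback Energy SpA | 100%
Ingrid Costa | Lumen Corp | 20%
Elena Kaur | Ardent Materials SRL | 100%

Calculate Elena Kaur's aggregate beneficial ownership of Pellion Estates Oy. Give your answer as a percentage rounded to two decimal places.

Elena reaches Pellion along 2 paths.
Via Caldera: 59% × 30% = 17.7%.
Direct stake: 70% = 70%.
Total: 17.7% + 70% = 87.7%.
Rounded: 87.70%.

87.70%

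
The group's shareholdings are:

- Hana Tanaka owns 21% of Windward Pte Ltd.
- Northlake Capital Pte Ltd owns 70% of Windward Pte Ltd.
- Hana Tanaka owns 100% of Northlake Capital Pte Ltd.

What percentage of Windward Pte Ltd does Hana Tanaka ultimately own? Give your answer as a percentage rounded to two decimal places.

Hana reaches Windward along 2 paths.
Via Northlake: 100% × 70% = 70%.
Direct stake: 21% = 21%.
Total: 70% + 21% = 91%.
Rounded: 91.00%.

91.00%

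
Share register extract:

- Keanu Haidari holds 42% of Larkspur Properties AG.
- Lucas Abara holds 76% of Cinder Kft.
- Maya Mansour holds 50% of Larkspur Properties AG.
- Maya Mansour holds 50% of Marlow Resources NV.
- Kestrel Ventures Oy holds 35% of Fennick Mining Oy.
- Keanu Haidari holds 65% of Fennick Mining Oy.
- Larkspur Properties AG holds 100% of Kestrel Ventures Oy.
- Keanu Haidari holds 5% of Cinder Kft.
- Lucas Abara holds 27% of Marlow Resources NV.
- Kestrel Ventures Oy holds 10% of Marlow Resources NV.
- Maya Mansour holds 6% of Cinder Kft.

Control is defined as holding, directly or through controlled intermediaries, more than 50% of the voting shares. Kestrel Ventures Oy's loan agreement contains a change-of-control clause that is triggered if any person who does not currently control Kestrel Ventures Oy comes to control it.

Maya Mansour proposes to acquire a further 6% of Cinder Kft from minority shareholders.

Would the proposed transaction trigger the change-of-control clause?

No

The purchase changes only Maya's holdings, so Maya is the only person who could newly come to control Kestrel.
Maya's largest direct stake is 50% in Larkspur, which does not meet the threshold, so Maya controls no company.
Neither Maya nor any entity Maya controls holds any voting interest in Kestrel.
So before the transaction, Maya does not control Kestrel.
After the purchase, Maya's direct stake in Cinder rises to 6% + 6% = 12%.
Maya's side now holds 12% of Cinder, not > 50%, so Maya still does not control Cinder.
After the transaction, neither Maya nor any entity Maya controls holds a voting interest in Kestrel, so Maya still does not control it.
No new person acquires control, so the clause is not triggered.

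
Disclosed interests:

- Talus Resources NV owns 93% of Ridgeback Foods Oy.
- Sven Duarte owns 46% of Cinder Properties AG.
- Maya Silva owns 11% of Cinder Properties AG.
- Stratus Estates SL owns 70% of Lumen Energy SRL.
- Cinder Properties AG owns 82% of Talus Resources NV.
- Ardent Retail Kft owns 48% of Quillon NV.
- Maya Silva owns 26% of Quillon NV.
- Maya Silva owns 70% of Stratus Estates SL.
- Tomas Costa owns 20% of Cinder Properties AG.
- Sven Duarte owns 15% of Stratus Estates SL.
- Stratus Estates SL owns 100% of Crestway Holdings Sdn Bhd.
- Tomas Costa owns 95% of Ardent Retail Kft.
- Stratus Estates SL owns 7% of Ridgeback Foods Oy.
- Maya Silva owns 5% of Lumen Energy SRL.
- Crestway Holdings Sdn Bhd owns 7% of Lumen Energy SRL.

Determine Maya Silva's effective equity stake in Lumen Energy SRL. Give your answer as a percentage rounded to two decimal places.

Maya reaches Lumen along 3 paths.
Via Stratus: 70% × 70% = 49%.
Direct stake: 5% = 5%.
Via Stratus → Crestway: 70% × 100% × 7% = 4.9%.
Total: 49% + 5% + 4.9% = 58.9%.
Rounded: 58.90%.

58.90%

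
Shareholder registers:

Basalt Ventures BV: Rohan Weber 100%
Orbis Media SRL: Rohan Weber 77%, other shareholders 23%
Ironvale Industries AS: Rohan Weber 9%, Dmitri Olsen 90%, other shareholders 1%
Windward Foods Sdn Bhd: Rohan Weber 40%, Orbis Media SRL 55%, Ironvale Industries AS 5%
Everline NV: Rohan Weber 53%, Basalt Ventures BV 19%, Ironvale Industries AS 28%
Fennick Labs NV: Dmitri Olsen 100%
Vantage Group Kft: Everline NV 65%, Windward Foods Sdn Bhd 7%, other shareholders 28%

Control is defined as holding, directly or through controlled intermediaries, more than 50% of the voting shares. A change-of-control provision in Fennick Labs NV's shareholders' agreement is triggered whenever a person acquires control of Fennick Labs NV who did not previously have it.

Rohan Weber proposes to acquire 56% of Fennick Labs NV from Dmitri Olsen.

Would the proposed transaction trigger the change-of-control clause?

Yes

The purchase adds only to Rohan's holdings (Dmitri's stake shrinks), so Rohan is the only person who could newly come to control Fennick.
Rohan holds 100% of Basalt, so Rohan controls Basalt.
Rohan holds 77% of Orbis, so Rohan controls Orbis.
Rohan and Orbis together hold 40% + 55% = 95% of Windward, so Rohan controls Windward.
Rohan and Basalt together hold 53% + 19% = 72% of Everline, so Rohan controls Everline.
Everline and Windward together hold 65% + 7% = 72% of Vantage, so Rohan controls Vantage.
Neither Rohan nor any entity Rohan controls holds any voting interest in Fennick.
So before the transaction, Rohan does not control Fennick.
After the purchase, Rohan holds 56% of Fennick directly, and Dmitri's stake falls to 44%.
Rohan holds 56% of Fennick, so Rohan controls Fennick.
Rohan did not control Fennick before and does after, so the clause is triggered.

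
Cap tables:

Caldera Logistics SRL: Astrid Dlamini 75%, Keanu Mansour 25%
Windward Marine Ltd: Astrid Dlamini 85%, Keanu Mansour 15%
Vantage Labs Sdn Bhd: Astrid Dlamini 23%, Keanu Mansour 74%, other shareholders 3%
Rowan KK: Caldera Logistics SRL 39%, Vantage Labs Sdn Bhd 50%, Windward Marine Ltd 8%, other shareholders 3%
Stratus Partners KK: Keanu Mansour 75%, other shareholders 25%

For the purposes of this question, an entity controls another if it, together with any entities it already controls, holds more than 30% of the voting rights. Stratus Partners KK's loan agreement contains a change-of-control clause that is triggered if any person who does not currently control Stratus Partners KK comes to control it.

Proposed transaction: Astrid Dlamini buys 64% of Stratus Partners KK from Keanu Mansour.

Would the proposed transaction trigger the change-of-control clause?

Yes

The purchase adds only to Astrid's holdings (Keanu's stake shrinks), so Astrid is the only person who could newly come to control Stratus.
Astrid holds 75% of Caldera, so Astrid controls Caldera.
Astrid holds 85% of Windward, so Astrid controls Windward.
Caldera and Windward together hold 39% + 8% = 47% of Rowan, so Astrid controls Rowan.
Neither Astrid nor any entity Astrid controls holds any voting interest in Stratus.
So before the transaction, Astrid does not control Stratus.
After the purchase, Astrid holds 64% of Stratus directly, and Keanu's stake falls to 11%.
Astrid holds 64% of Stratus, so Astrid controls Stratus.
Astrid did not control Stratus before and does after, so the clause is triggered.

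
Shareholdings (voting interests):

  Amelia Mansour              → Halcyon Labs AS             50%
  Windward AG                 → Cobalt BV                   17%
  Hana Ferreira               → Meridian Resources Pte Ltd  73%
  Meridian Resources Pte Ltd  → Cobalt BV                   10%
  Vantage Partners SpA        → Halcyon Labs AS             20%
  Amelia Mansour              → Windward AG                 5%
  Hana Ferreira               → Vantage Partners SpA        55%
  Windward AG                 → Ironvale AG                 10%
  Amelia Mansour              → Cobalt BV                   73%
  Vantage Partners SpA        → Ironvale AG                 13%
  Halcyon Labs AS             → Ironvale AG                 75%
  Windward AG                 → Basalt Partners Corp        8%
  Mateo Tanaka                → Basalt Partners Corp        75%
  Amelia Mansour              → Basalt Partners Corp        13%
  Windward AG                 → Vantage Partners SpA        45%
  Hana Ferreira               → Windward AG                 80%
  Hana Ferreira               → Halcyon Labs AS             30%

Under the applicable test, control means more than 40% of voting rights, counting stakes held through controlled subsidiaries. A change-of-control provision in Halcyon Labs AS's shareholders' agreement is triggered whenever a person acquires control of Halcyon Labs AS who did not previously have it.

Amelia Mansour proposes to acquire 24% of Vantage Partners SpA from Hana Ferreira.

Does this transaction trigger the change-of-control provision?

No

The purchase adds only to Amelia's holdings (Hana's stake shrinks), so Amelia is the only person who could newly come to control Halcyon.
Amelia holds 50% of Halcyon, so Amelia controls Halcyon.
So Amelia already controls Halcyon before the transaction.
After the purchase, Amelia holds 24% of Vantage directly, and Hana's stake falls to 31%.
Amelia controlled Halcyon already, so this is not a new person acquiring control; every other person's position is unchanged or reduced.
No new person acquires control, so the clause is not triggered.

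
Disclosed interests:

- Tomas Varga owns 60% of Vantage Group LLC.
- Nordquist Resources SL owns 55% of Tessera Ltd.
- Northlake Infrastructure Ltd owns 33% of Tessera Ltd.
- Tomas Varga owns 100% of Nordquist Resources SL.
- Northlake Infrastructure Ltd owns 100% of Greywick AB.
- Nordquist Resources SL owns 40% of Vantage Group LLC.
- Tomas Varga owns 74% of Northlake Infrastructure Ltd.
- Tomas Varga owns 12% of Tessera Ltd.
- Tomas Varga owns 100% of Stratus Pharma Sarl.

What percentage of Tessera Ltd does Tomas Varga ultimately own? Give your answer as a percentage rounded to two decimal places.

91.42%

Tomas reaches Tessera along 3 paths.
Via Nordquist: 100% × 55% = 55%.
Direct stake: 12% = 12%.
Via Northlake: 74% × 33% = 24.42%.
Total: 55% + 12% + 24.42% = 91.42%.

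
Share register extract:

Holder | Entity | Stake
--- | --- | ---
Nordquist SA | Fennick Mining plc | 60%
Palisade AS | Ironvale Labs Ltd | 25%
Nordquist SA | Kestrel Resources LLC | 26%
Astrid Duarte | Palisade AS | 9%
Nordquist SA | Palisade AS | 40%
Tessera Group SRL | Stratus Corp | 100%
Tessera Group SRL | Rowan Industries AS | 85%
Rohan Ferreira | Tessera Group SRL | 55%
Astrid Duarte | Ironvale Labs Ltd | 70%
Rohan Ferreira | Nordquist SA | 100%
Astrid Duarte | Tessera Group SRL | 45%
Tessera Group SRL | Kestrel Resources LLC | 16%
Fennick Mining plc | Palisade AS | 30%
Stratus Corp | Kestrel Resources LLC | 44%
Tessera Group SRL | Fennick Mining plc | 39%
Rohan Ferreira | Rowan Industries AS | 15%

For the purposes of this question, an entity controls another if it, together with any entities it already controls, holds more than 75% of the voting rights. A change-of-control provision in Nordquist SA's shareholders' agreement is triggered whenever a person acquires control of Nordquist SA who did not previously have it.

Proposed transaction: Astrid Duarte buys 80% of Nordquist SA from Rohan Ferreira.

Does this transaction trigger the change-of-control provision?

The purchase adds only to Astrid's holdings (Rohan's stake shrinks), so Astrid is the only person who could newly come to control Nordquist.
Astrid's largest direct stake is 70% in Ironvale, which does not meet the threshold, so Astrid controls no company.
Neither Astrid nor any entity Astrid controls holds any voting interest in Nordquist.
So before the transaction, Astrid does not control Nordquist.
After the purchase, Astrid holds 80% of Nordquist directly, and Rohan's stake falls to 20%.
Astrid holds 80% of Nordquist, so Astrid controls Nordquist.
Astrid did not control Nordquist before and does after, so the clause is triggered.

Yes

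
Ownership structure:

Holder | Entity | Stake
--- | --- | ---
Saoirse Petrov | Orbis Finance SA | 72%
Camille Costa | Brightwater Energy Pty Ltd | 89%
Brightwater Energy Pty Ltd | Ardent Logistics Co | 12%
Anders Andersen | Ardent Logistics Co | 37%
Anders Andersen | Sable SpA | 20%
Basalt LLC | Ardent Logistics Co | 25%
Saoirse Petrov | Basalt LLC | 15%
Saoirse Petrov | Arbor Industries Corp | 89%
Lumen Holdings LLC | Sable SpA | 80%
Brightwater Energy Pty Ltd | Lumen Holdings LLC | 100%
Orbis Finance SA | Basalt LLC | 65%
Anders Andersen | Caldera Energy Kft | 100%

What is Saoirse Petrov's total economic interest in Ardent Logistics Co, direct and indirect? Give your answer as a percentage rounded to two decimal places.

Saoirse reaches Ardent along 2 paths.
Via Orbis → Basalt: 72% × 65% × 25% = 11.7%.
Via Basalt: 15% × 25% = 3.75%.
Total: 11.7% + 3.75% = 15.45%.

15.45%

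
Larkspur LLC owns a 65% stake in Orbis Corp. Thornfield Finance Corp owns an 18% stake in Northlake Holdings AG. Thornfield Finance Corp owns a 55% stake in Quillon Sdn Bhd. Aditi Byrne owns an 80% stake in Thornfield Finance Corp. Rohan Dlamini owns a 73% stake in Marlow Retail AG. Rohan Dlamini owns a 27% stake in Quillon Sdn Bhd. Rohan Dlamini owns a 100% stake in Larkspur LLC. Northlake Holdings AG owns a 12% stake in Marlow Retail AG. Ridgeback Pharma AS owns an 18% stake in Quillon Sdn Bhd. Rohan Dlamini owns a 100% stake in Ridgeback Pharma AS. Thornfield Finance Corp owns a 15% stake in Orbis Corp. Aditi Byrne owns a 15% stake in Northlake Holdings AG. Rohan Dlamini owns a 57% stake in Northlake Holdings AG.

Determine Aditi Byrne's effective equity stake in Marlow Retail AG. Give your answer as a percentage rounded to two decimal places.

Aditi reaches Marlow along 2 paths.
Via Thornfield → Northlake: 80% × 18% × 12% = 1.728%.
Via Northlake: 15% × 12% = 1.8%.
Total: 1.728% + 1.8% = 3.528%.
Rounded: 3.53%.

3.53%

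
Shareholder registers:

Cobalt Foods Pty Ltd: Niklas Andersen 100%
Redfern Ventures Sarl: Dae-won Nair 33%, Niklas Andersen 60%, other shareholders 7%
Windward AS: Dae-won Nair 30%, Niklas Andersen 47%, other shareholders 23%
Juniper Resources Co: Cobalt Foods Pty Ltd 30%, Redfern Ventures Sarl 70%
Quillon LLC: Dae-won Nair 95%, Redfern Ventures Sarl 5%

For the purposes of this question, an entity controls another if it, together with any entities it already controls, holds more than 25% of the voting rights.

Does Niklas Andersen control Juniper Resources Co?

Yes

Niklas holds 100% of Cobalt, so Niklas controls Cobalt.
Niklas holds 60% of Redfern, so Niklas controls Redfern.
Cobalt and Redfern together hold 30% + 70% = 100% of Juniper, so Niklas controls Juniper.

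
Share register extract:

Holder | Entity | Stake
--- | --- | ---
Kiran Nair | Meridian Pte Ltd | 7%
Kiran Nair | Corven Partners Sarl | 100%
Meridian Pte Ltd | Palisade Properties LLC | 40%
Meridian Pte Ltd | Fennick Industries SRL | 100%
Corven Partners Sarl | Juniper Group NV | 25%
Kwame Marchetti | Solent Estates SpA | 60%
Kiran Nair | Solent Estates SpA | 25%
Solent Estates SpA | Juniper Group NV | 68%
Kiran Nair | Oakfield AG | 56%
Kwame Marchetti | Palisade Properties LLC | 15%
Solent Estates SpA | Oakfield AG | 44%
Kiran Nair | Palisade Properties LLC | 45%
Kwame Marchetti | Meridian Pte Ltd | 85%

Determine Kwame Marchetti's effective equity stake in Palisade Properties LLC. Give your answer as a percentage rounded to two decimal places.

49.00%

Kwame reaches Palisade along 2 paths.
Via Meridian: 85% × 40% = 34%.
Direct stake: 15% = 15%.
Total: 34% + 15% = 49%.
Rounded: 49.00%.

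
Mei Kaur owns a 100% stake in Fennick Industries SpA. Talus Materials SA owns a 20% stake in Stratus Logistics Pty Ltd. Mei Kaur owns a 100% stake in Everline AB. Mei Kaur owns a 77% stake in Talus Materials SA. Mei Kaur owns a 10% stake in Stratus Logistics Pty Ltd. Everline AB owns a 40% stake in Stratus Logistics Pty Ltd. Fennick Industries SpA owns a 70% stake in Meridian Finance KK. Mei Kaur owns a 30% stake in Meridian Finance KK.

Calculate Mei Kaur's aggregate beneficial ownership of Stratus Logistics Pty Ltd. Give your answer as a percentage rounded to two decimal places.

Mei reaches Stratus along 3 paths.
Via Everline: 100% × 40% = 40%.
Direct stake: 10% = 10%.
Via Talus: 77% × 20% = 15.4%.
Total: 40% + 10% + 15.4% = 65.4%.
Rounded: 65.40%.

65.40%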